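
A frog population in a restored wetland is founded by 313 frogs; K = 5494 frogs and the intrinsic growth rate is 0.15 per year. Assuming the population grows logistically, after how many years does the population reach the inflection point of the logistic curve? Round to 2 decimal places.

18.71 years

Logistic growth is fastest at N = K/2 = 2747.
A = (K − N₀)/N₀ = 16.553. Set K/(1 + A·e^(−rt)) = K/2 → A·e^(−rt) = 1.
e^(−0.15t) = 1/16.553 = 0.060413, so t = ln(16.553)/0.15 = 2.8066/0.15 = 18.71.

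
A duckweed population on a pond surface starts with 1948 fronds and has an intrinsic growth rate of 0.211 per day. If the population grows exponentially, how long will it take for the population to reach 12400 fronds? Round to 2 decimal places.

Set N₀·e^(rt) = 12400: e^(0.211·t) = 12400/1948 = 6.3655.
0.211·t = ln(6.3655) = 1.8509, so t = 1.8509/0.211 = 8.772.

8.77 days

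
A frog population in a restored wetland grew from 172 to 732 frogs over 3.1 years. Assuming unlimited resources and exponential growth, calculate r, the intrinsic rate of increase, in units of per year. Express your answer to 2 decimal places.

From N(t) = N₀·e^(rt): e^(r·3.1) = 732/172 = 4.2558.
r·3.1 = ln(4.2558) = 1.4483, so r = 1.4483/3.1 = 0.46719.

0.47 per year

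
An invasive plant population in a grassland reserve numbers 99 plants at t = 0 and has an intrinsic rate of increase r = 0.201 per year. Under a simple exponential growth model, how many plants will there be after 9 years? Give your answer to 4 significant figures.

N(t) = N₀·e^(rt) = 99 × e^(0.201×9) = 99 × e^1.809.
e^1.809 ≈ 6.1043, so N ≈ 99 × 6.1043 = 604.33.

604.3 plants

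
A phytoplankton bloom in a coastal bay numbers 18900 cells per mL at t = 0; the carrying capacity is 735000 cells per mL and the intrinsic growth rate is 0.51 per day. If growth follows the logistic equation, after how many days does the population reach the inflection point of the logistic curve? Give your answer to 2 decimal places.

Logistic growth is fastest at N = K/2 = 367500.
A = (K − N₀)/N₀ = 37.889. Set K/(1 + A·e^(−rt)) = K/2 → A·e^(−rt) = 1.
e^(−0.51t) = 1/37.889 = 0.026393, so t = ln(37.889)/0.51 = 3.6347/0.51 = 7.1268.

7.13 days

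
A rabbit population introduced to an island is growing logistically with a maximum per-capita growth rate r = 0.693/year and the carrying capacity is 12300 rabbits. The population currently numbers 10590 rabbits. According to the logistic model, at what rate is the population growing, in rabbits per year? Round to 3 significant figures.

dN/dt = rN(1 − N/K) = 0.693 × 10590 × (1 − 10590/12300).
1 − 10590/12300 = 0.13902; dN/dt = 0.693 × 10590 × 0.13902 = 1020.3.

1020 rabbits per year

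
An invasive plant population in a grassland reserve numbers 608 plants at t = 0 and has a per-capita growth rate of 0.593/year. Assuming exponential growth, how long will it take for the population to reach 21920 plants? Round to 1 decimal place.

6.0 years

Set N₀·e^(rt) = 21920: e^(0.593·t) = 21920/608 = 36.053.
0.593·t = ln(36.053) = 3.585, so t = 3.585/0.593 = 6.0455.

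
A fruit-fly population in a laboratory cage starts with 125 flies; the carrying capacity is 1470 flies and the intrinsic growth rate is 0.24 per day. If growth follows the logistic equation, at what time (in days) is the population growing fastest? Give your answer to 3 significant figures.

9.90 days

Logistic growth is fastest at N = K/2 = 735.
A = (K − N₀)/N₀ = 10.76. Set K/(1 + A·e^(−rt)) = K/2 → A·e^(−rt) = 1.
e^(−0.24t) = 1/10.76 = 0.0929368, so t = ln(10.76)/0.24 = 2.3758/0.24 = 9.8993.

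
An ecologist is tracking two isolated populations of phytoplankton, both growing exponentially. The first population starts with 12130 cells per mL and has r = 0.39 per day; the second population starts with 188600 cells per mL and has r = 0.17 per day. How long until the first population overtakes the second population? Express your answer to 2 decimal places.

12.47 days

Set 12130·e^(0.39t) = 188600·e^(0.17t).
e^((0.39 − 0.17)t) = 188600/12130 → e^(0.22·t) = 15.548.
0.22·t = ln(15.548) = 2.7439, so t = 2.7439/0.22 = 12.472.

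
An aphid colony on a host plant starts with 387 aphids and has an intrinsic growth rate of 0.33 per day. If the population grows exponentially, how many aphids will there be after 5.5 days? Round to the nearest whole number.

2377 aphids

N(t) = N₀·e^(rt) = 387 × e^(0.33×5.5) = 387 × e^1.815.
e^1.815 ≈ 6.1411, so N ≈ 387 × 6.1411 = 2376.6.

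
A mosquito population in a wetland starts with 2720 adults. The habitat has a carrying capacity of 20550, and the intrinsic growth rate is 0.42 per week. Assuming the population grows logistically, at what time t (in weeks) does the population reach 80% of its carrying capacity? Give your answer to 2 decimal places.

7.78 weeks

A = (K − N₀)/N₀ = (20550 − 2720)/2720 = 6.5551.
Solve 20550/(1 + 6.5551·e^(−0.42t)) = 16440: 1 + 6.5551·e^(−0.42t) = 1.25, so e^(−0.42t) = 0.038138.
−0.42·t = ln(0.038138) = -3.2665, so t = 3.2665/0.42 = 7.7775.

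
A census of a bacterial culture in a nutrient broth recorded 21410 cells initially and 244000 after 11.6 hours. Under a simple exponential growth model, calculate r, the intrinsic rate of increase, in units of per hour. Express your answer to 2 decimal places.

From N(t) = N₀·e^(rt): e^(r·11.6) = 244000/21410 = 11.397.
r·11.6 = ln(11.397) = 2.4333, so r = 2.4333/11.6 = 0.20977.

0.21 per hour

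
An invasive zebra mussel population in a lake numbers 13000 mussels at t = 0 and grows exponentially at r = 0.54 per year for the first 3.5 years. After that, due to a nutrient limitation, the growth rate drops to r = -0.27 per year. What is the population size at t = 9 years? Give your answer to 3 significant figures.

Phase 1: N(3.5) = 13000·e^(0.54×3.5) = 13000·e^1.89 = 86051.8.
Phase 2 runs for 9 − 3.5 = 5.5 years at r = -0.27.
N(9) = 86051.8·e^(-0.27×5.5) = 86051.8·e^-1.485 = 19490.9.

19500 mussels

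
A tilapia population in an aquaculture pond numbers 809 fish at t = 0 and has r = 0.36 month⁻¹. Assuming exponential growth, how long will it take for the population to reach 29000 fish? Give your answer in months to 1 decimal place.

9.9 months

Set N₀·e^(rt) = 29000: e^(0.36·t) = 29000/809 = 35.847.
0.36·t = ln(35.847) = 3.5793, so t = 3.5793/0.36 = 9.9424.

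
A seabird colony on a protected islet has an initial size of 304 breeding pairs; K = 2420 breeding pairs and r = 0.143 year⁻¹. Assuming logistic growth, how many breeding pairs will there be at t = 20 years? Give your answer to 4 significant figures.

A = (K − N₀)/N₀ = (2420 − 304)/304 = 6.9605.
N(t) = K/(1 + A·e^(−rt)) = 2420/(1 + 6.9605×e^(−0.143×20)).
e^(−2.86) = 0.057269; denominator = 1 + 6.9605×0.057269 = 1.3986.
N = 2420/1.3986 = 1730.28.

1730 breeding pairs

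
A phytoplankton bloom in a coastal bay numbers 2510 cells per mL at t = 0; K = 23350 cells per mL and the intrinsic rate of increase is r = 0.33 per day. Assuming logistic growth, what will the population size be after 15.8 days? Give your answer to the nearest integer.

A = (K − N₀)/N₀ = (23350 − 2510)/2510 = 8.3028.
N(t) = K/(1 + A·e^(−rt)) = 23350/(1 + 8.3028×e^(−0.33×15.8)).
e^(−5.214) = 0.0054399; denominator = 1 + 8.3028×0.0054399 = 1.0452.
N = 23350/1.0452 = 22340.9.

22341 cells per mL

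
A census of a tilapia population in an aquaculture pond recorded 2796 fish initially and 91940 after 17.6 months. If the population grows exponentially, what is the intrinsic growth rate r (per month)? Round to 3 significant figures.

0.198 per month

From N(t) = N₀·e^(rt): e^(r·17.6) = 91940/2796 = 32.883.
r·17.6 = ln(32.883) = 3.4929, so r = 3.4929/17.6 = 0.19846.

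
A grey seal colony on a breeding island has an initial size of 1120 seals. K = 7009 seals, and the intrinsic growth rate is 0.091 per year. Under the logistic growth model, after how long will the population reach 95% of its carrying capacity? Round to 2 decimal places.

50.60 years

A = (K − N₀)/N₀ = (7009 − 1120)/1120 = 5.258.
Solve 7009/(1 + 5.258·e^(−0.091t)) = 6658.55: 1 + 5.258·e^(−0.091t) = 1.0526, so e^(−0.091t) = 0.0100097.
−0.091·t = ln(0.0100097) = -4.6042, so t = 4.6042/0.091 = 50.596.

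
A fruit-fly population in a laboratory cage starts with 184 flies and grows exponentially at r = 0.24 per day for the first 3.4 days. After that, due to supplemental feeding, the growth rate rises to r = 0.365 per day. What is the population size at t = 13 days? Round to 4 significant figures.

Phase 1: N(3.4) = 184·e^(0.24×3.4) = 184·e^0.816 = 416.104.
Phase 2 runs for 13 − 3.4 = 9.6 days at r = 0.365.
N(13) = 416.104·e^(0.365×9.6) = 416.104·e^3.504 = 13834.7.

13830 flies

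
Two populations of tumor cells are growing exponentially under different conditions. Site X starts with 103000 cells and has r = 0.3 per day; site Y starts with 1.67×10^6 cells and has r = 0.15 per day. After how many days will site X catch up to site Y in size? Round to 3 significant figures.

18.6 days

Set 103000·e^(0.3t) = 1.67×10^6·e^(0.15t).
e^((0.3 − 0.15)t) = 1.67×10^6/103000 → e^(0.15·t) = 16.214.
0.15·t = ln(16.214) = 2.7858, so t = 2.7858/0.15 = 18.572.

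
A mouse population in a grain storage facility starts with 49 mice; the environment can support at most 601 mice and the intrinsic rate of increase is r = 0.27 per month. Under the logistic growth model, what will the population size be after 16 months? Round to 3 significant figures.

A = (K − N₀)/N₀ = (601 − 49)/49 = 11.265.
N(t) = K/(1 + A·e^(−rt)) = 601/(1 + 11.265×e^(−0.27×16)).
e^(−4.32) = 0.0133; denominator = 1 + 11.265×0.0133 = 1.1498.
N = 601/1.1498 = 522.687.

523 mice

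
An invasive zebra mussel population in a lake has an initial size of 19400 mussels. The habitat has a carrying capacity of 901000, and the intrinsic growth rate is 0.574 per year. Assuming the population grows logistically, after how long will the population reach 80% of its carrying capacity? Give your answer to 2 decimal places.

9.06 years

A = (K − N₀)/N₀ = (901000 − 19400)/19400 = 45.443.
Solve 901000/(1 + 45.443·e^(−0.574t)) = 720800: 1 + 45.443·e^(−0.574t) = 1.25, so e^(−0.574t) = 0.00550136.
−0.574·t = ln(0.00550136) = -5.2028, so t = 5.2028/0.574 = 9.064.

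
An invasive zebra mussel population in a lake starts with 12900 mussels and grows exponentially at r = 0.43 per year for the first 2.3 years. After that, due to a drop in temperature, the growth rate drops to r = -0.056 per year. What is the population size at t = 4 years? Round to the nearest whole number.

Phase 1: N(2.3) = 12900·e^(0.43×2.3) = 12900·e^0.989 = 34682.2.
Phase 2 runs for 4 − 2.3 = 1.7 years at r = -0.056.
N(4) = 34682.2·e^(-0.056×1.7) = 34682.2·e^-0.0952 = 31532.8.

31533 mussels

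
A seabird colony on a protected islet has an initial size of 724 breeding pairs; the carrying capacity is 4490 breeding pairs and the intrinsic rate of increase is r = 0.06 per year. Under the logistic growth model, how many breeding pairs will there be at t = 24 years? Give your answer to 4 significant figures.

2011 breeding pairs

A = (K − N₀)/N₀ = (4490 − 724)/724 = 5.2017.
N(t) = K/(1 + A·e^(−rt)) = 4490/(1 + 5.2017×e^(−0.06×24)).
e^(−1.44) = 0.23693; denominator = 1 + 5.2017×0.23693 = 2.2324.
N = 4490/2.2324 = 2011.27.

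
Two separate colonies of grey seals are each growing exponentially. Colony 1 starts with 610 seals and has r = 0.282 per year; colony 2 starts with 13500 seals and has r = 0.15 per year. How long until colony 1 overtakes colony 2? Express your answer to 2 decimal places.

Set 610·e^(0.282t) = 13500·e^(0.15t).
e^((0.282 − 0.15)t) = 13500/610 → e^(0.132·t) = 22.131.
0.132·t = ln(22.131) = 3.097, so t = 3.097/0.132 = 23.462.

23.46 years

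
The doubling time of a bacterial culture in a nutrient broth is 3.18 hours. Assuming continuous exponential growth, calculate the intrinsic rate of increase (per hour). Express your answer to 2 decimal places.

r = ln(2)/t_d = 0.6931/3.18 = 0.21797.

0.22 per hour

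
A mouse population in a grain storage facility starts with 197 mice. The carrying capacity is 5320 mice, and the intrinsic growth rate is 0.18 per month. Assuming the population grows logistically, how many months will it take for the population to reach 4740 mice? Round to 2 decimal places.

A = (K − N₀)/N₀ = (5320 − 197)/197 = 26.005.
Solve 5320/(1 + 26.005·e^(−0.18t)) = 4740: 1 + 26.005·e^(−0.18t) = 1.1224, so e^(−0.18t) = 0.00470535.
−0.18·t = ln(0.00470535) = -5.3591, so t = 5.3591/0.18 = 29.773.

29.77 months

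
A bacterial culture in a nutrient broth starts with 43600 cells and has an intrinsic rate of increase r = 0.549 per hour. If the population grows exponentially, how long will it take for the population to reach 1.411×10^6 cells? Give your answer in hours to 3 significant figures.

Set N₀·e^(rt) = 1.411×10^6: e^(0.549·t) = 1.411×10^6/43600 = 32.362.
0.549·t = ln(32.362) = 3.477, so t = 3.477/0.549 = 6.3333.

6.33 hours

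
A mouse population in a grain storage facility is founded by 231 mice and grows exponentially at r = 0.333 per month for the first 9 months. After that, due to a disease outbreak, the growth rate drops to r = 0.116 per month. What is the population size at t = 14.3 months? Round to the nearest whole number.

Phase 1: N(9) = 231·e^(0.333×9) = 231·e^2.997 = 4625.86.
Phase 2 runs for 14.3 − 9 = 5.3 months at r = 0.116.
N(14.3) = 4625.86·e^(0.116×5.3) = 4625.86·e^0.6148 = 8554.54.

8555 mice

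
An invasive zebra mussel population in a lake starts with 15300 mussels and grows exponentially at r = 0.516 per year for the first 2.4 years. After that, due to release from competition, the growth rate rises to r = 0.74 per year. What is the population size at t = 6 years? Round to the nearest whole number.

757674 mussels

Phase 1: N(2.4) = 15300·e^(0.516×2.4) = 15300·e^1.238 = 52786.4.
Phase 2 runs for 6 − 2.4 = 3.6 years at r = 0.74.
N(6) = 52786.4·e^(0.74×3.6) = 52786.4·e^2.664 = 757674.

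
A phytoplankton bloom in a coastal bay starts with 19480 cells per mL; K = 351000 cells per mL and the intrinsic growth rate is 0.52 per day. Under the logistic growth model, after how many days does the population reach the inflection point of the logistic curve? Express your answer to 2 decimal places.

Logistic growth is fastest at N = K/2 = 175500.
A = (K − N₀)/N₀ = 17.018. Set K/(1 + A·e^(−rt)) = K/2 → A·e^(−rt) = 1.
e^(−0.52t) = 1/17.018 = 0.0587597, so t = ln(17.018)/0.52 = 2.8343/0.52 = 5.4506.

5.45 days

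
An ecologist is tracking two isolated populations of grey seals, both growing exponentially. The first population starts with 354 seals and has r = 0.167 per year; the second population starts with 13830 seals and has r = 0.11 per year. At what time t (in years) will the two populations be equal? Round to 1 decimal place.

64.3 years

Set 354·e^(0.167t) = 13830·e^(0.11t).
e^((0.167 − 0.11)t) = 13830/354 → e^(0.057·t) = 39.068.
0.057·t = ln(39.068) = 3.6653, so t = 3.6653/0.057 = 64.303.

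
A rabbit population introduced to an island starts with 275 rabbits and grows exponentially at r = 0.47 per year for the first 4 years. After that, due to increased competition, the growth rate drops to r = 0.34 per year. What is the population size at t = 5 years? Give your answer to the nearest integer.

2532 rabbits

Phase 1: N(4) = 275·e^(0.47×4) = 275·e^1.88 = 1802.21.
Phase 2 runs for 5 − 4 = 1 years at r = 0.34.
N(5) = 1802.21·e^(0.34×1) = 1802.21·e^0.34 = 2532.02.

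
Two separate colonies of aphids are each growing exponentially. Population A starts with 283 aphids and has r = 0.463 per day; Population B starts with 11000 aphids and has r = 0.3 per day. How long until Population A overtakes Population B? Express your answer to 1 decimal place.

22.5 days

Set 283·e^(0.463t) = 11000·e^(0.3t).
e^((0.463 − 0.3)t) = 11000/283 → e^(0.163·t) = 38.869.
0.163·t = ln(38.869) = 3.6602, so t = 3.6602/0.163 = 22.455.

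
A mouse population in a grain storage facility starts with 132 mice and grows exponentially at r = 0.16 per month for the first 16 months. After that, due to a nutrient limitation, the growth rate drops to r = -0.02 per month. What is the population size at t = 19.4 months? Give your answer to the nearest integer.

1595 mice

Phase 1: N(16) = 132·e^(0.16×16) = 132·e^2.56 = 1707.53.
Phase 2 runs for 19.4 − 16 = 3.4 months at r = -0.02.
N(19.4) = 1707.53·e^(-0.02×3.4) = 1707.53·e^-0.068 = 1595.28.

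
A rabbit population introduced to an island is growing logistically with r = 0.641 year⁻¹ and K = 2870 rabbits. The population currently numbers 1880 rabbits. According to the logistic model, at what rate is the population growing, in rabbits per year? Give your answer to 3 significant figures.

416 rabbits per year

dN/dt = rN(1 − N/K) = 0.641 × 1880 × (1 − 1880/2870).
1 − 1880/2870 = 0.34495; dN/dt = 0.641 × 1880 × 0.34495 = 415.69.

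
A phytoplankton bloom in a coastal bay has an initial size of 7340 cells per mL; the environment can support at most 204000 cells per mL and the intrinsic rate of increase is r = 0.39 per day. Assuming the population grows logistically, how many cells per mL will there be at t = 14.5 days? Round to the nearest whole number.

A = (K − N₀)/N₀ = (204000 − 7340)/7340 = 26.793.
N(t) = K/(1 + A·e^(−rt)) = 204000/(1 + 26.793×e^(−0.39×14.5)).
e^(−5.655) = 0.0035; denominator = 1 + 26.793×0.0035 = 1.0938.
N = 204000/1.0938 = 186510.

186510 cells per mL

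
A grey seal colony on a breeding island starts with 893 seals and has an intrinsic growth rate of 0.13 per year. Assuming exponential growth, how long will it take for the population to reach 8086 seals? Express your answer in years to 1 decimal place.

16.9 years

Set N₀·e^(rt) = 8086: e^(0.13·t) = 8086/893 = 9.0549.
0.13·t = ln(9.0549) = 2.2033, so t = 2.2033/0.13 = 16.948.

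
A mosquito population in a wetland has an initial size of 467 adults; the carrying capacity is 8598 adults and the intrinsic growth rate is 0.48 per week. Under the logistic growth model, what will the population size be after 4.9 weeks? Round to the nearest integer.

A = (K − N₀)/N₀ = (8598 − 467)/467 = 17.411.
N(t) = K/(1 + A·e^(−rt)) = 8598/(1 + 17.411×e^(−0.48×4.9)).
e^(−2.352) = 0.095179; denominator = 1 + 17.411×0.095179 = 2.6572.
N = 8598/2.6572 = 3235.78.

3236 adults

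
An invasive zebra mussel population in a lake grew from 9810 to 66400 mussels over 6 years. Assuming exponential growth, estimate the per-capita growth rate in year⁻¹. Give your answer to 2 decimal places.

0.32 per year

From N(t) = N₀·e^(rt): e^(r·6) = 66400/9810 = 6.7686.
r·6 = ln(6.7686) = 1.9123, so r = 1.9123/6 = 0.31872.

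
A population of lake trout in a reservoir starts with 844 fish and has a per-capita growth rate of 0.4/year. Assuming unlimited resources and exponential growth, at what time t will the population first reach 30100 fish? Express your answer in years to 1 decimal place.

Set N₀·e^(rt) = 30100: e^(0.4·t) = 30100/844 = 35.664.
0.4·t = ln(35.664) = 3.5741, so t = 3.5741/0.4 = 8.9353.

8.9 years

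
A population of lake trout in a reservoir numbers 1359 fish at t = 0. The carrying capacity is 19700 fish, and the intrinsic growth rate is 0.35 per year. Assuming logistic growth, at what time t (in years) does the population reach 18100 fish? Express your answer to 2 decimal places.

A = (K − N₀)/N₀ = (19700 − 1359)/1359 = 13.496.
Solve 19700/(1 + 13.496·e^(−0.35t)) = 18100: 1 + 13.496·e^(−0.35t) = 1.0884, so e^(−0.35t) = 0.00654995.
−0.35·t = ln(0.00654995) = -5.0283, so t = 5.0283/0.35 = 14.367.

14.37 years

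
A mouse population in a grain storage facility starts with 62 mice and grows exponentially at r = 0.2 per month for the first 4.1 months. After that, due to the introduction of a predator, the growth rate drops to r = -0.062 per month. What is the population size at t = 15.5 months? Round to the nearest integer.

69 mice

Phase 1: N(4.1) = 62·e^(0.2×4.1) = 62·e^0.82 = 140.771.
Phase 2 runs for 15.5 − 4.1 = 11.4 months at r = -0.062.
N(15.5) = 140.771·e^(-0.062×11.4) = 140.771·e^-0.7068 = 69.4311.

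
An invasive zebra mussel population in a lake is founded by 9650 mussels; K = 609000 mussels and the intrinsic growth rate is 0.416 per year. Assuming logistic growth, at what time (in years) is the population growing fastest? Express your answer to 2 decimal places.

9.93 years

Logistic growth is fastest at N = K/2 = 304500.
A = (K − N₀)/N₀ = 62.109. Set K/(1 + A·e^(−rt)) = K/2 → A·e^(−rt) = 1.
e^(−0.416t) = 1/62.109 = 0.0161008, so t = ln(62.109)/0.416 = 4.1289/0.416 = 9.9252.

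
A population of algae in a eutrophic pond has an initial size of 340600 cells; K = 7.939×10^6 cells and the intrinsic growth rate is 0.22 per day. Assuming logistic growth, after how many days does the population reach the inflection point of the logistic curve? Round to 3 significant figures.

14.1 days

Logistic growth is fastest at N = K/2 = 3.9695×10^6.
A = (K − N₀)/N₀ = 22.309. Set K/(1 + A·e^(−rt)) = K/2 → A·e^(−rt) = 1.
e^(−0.22t) = 1/22.309 = 0.0448252, so t = ln(22.309)/0.22 = 3.105/0.22 = 14.114.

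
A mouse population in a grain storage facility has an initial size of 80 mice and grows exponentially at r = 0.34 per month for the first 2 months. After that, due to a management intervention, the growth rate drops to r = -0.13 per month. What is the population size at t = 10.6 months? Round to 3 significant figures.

51.6 mice

Phase 1: N(2) = 80·e^(0.34×2) = 80·e^0.68 = 157.91.
Phase 2 runs for 10.6 − 2 = 8.6 months at r = -0.13.
N(10.6) = 157.91·e^(-0.13×8.6) = 157.91·e^-1.118 = 51.6261.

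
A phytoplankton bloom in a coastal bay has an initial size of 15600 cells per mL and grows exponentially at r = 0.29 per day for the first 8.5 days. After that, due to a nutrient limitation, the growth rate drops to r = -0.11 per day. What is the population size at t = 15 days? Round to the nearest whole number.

Phase 1: N(8.5) = 15600·e^(0.29×8.5) = 15600·e^2.465 = 183510.
Phase 2 runs for 15 − 8.5 = 6.5 days at r = -0.11.
N(15) = 183510·e^(-0.11×6.5) = 183510·e^-0.715 = 89771.8.

89772 cells per mL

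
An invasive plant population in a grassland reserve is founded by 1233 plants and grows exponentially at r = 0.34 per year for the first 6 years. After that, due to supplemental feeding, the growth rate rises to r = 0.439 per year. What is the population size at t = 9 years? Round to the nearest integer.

Phase 1: N(6) = 1233·e^(0.34×6) = 1233·e^2.04 = 9482.52.
Phase 2 runs for 9 − 6 = 3 years at r = 0.439.
N(9) = 9482.52·e^(0.439×3) = 9482.52·e^1.317 = 35390.7.

35391 plants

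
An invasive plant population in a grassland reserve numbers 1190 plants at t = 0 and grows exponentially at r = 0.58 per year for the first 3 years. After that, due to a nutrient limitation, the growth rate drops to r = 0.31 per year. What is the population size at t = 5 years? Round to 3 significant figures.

Phase 1: N(3) = 1190·e^(0.58×3) = 1190·e^1.74 = 6779.84.
Phase 2 runs for 5 − 3 = 2 years at r = 0.31.
N(5) = 6779.84·e^(0.31×2) = 6779.84·e^0.62 = 12603.2.

12600 plants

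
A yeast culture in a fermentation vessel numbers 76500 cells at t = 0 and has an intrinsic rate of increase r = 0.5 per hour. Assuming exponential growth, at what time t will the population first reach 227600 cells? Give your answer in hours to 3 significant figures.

Set N₀·e^(rt) = 227600: e^(0.5·t) = 227600/76500 = 2.9752.
0.5·t = ln(2.9752) = 1.0903, so t = 1.0903/0.5 = 2.1806.

2.18 hours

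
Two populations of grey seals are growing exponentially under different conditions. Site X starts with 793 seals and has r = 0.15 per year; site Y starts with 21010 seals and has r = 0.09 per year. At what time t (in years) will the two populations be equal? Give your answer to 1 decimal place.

54.6 years

Set 793·e^(0.15t) = 21010·e^(0.09t).
e^((0.15 − 0.09)t) = 21010/793 → e^(0.06·t) = 26.494.
0.06·t = ln(26.494) = 3.2769, so t = 3.2769/0.06 = 54.616.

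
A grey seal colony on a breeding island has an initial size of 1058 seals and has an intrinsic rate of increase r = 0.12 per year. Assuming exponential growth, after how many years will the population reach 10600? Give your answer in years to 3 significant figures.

Set N₀·e^(rt) = 10600: e^(0.12·t) = 10600/1058 = 10.019.
0.12·t = ln(10.019) = 2.3045, so t = 2.3045/0.12 = 19.204.

19.2 years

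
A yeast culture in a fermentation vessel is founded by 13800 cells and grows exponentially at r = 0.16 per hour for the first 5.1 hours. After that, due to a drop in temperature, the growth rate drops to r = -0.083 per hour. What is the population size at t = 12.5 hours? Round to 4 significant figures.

16890 cells

Phase 1: N(5.1) = 13800·e^(0.16×5.1) = 13800·e^0.816 = 31207.8.
Phase 2 runs for 12.5 − 5.1 = 7.4 hours at r = -0.083.
N(12.5) = 31207.8·e^(-0.083×7.4) = 31207.8·e^-0.6142 = 16885.7.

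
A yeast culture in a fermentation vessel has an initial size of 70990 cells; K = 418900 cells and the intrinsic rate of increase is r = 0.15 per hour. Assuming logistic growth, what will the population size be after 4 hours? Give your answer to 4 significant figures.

113500 cells

A = (K − N₀)/N₀ = (418900 − 70990)/70990 = 4.9008.
N(t) = K/(1 + A·e^(−rt)) = 418900/(1 + 4.9008×e^(−0.15×4)).
e^(−0.6) = 0.54881; denominator = 1 + 4.9008×0.54881 = 3.6896.
N = 418900/3.6896 = 113534.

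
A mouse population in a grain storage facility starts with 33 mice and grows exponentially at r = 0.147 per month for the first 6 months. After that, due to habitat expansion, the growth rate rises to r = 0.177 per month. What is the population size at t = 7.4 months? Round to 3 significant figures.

Phase 1: N(6) = 33·e^(0.147×6) = 33·e^0.882 = 79.719.
Phase 2 runs for 7.4 − 6 = 1.4 months at r = 0.177.
N(7.4) = 79.719·e^(0.177×1.4) = 79.719·e^0.2478 = 102.136.

102 mice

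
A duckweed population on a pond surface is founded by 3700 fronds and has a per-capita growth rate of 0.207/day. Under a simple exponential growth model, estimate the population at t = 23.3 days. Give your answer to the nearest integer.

N(t) = N₀·e^(rt) = 3700 × e^(0.207×23.3) = 3700 × e^4.823.
e^4.823 ≈ 124.35, so N ≈ 3700 × 124.35 = 460095.

460095 fronds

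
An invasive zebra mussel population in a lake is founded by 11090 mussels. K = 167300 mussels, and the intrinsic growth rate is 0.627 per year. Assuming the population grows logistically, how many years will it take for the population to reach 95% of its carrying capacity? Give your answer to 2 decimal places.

A = (K − N₀)/N₀ = (167300 − 11090)/11090 = 14.086.
Solve 167300/(1 + 14.086·e^(−0.627t)) = 158935: 1 + 14.086·e^(−0.627t) = 1.0526, so e^(−0.627t) = 0.00373654.
−0.627·t = ln(0.00373654) = -5.5896, so t = 5.5896/0.627 = 8.9148.

8.91 years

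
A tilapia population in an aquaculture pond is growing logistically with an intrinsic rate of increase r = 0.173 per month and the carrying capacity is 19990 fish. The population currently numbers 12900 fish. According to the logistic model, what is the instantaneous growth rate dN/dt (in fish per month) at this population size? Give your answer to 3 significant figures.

792 fish per month

dN/dt = rN(1 − N/K) = 0.173 × 12900 × (1 − 12900/19990).
1 − 12900/19990 = 0.35468; dN/dt = 0.173 × 12900 × 0.35468 = 791.53.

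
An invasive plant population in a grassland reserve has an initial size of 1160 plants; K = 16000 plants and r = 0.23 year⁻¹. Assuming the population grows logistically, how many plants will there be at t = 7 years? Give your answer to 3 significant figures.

A = (K − N₀)/N₀ = (16000 − 1160)/1160 = 12.793.
N(t) = K/(1 + A·e^(−rt)) = 16000/(1 + 12.793×e^(−0.23×7)).
e^(−1.61) = 0.19989; denominator = 1 + 12.793×0.19989 = 3.5572.
N = 16000/3.5572 = 4497.94.

4500 plants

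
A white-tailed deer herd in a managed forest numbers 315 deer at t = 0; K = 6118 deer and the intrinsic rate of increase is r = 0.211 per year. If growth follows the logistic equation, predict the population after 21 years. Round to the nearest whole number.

A = (K − N₀)/N₀ = (6118 − 315)/315 = 18.422.
N(t) = K/(1 + A·e^(−rt)) = 6118/(1 + 18.422×e^(−0.211×21)).
e^(−4.431) = 0.011903; denominator = 1 + 18.422×0.011903 = 1.2193.
N = 6118/1.2193 = 5017.75.

5018 deer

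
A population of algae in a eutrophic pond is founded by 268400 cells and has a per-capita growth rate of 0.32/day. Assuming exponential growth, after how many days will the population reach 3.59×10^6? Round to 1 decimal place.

Set N₀·e^(rt) = 3.59×10^6: e^(0.32·t) = 3.59×10^6/268400 = 13.376.
0.32·t = ln(13.376) = 2.5934, so t = 2.5934/0.32 = 8.1045.

8.1 days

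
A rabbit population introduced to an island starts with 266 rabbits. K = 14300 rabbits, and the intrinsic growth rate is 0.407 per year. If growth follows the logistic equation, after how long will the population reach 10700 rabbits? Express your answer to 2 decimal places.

12.42 years

A = (K − N₀)/N₀ = (14300 − 266)/266 = 52.759.
Solve 14300/(1 + 52.759·e^(−0.407t)) = 10700: 1 + 52.759·e^(−0.407t) = 1.3364, so e^(−0.407t) = 0.00637704.
−0.407·t = ln(0.00637704) = -5.0551, so t = 5.0551/0.407 = 12.42.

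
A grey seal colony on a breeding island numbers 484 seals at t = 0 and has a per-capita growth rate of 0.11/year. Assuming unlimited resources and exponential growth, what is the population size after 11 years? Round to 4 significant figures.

1623 seals

N(t) = N₀·e^(rt) = 484 × e^(0.11×11) = 484 × e^1.21.
e^1.21 ≈ 3.3535, so N ≈ 484 × 3.3535 = 1623.09.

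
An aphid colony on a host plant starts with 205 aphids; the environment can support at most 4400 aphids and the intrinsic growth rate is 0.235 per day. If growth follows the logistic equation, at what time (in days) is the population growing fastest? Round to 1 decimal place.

12.8 days

Logistic growth is fastest at N = K/2 = 2200.
A = (K − N₀)/N₀ = 20.463. Set K/(1 + A·e^(−rt)) = K/2 → A·e^(−rt) = 1.
e^(−0.235t) = 1/20.463 = 0.0488677, so t = ln(20.463)/0.235 = 3.0186/0.235 = 12.845.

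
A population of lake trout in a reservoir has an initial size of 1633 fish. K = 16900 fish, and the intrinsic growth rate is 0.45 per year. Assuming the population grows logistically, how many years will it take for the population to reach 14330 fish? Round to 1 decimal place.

A = (K − N₀)/N₀ = (16900 − 1633)/1633 = 9.3491.
Solve 16900/(1 + 9.3491·e^(−0.45t)) = 14330: 1 + 9.3491·e^(−0.45t) = 1.1793, so e^(−0.45t) = 0.0191831.
−0.45·t = ln(0.0191831) = -3.9537, so t = 3.9537/0.45 = 8.7861.

8.8 years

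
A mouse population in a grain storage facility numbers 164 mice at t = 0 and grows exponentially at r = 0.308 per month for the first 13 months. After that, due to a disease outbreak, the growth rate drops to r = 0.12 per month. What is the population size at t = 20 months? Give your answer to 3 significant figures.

20800 mice

Phase 1: N(13) = 164·e^(0.308×13) = 164·e^4.004 = 8989.98.
Phase 2 runs for 20 − 13 = 7 months at r = 0.12.
N(20) = 8989.98·e^(0.12×7) = 8989.98·e^0.84 = 20824.1.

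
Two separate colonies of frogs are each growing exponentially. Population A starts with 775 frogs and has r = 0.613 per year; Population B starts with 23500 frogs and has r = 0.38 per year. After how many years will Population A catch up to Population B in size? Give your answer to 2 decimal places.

Set 775·e^(0.613t) = 23500·e^(0.38t).
e^((0.613 − 0.38)t) = 23500/775 → e^(0.233·t) = 30.323.
0.233·t = ln(30.323) = 3.4119, so t = 3.4119/0.233 = 14.643.

14.64 years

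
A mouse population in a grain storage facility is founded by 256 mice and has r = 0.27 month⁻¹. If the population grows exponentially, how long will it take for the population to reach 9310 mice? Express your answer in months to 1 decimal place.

Set N₀·e^(rt) = 9310: e^(0.27·t) = 9310/256 = 36.367.
0.27·t = ln(36.367) = 3.5937, so t = 3.5937/0.27 = 13.31.

13.3 months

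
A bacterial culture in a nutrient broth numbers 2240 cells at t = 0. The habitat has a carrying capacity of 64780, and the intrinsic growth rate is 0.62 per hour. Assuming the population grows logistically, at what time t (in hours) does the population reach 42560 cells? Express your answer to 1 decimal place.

6.4 hours

A = (K − N₀)/N₀ = (64780 − 2240)/2240 = 27.92.
Solve 64780/(1 + 27.92·e^(−0.62t)) = 42560: 1 + 27.92·e^(−0.62t) = 1.5221, so e^(−0.62t) = 0.0186996.
−0.62·t = ln(0.0186996) = -3.9793, so t = 3.9793/0.62 = 6.4181.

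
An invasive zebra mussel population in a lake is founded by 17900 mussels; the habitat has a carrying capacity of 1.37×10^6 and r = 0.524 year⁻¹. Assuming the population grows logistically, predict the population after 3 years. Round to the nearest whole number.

82117 mussels

A = (K − N₀)/N₀ = (1.37×10^6 − 17900)/17900 = 75.536.
N(t) = K/(1 + A·e^(−rt)) = 1.37×10^6/(1 + 75.536×e^(−0.524×3)).
e^(−1.572) = 0.20763; denominator = 1 + 75.536×0.20763 = 16.684.
N = 1.37×10^6/16.684 = 82116.7.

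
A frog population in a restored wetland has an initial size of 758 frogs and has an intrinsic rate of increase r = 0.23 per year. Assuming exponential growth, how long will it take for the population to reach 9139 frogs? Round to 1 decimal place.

10.8 years

Set N₀·e^(rt) = 9139: e^(0.23·t) = 9139/758 = 12.057.
0.23·t = ln(12.057) = 2.4896, so t = 2.4896/0.23 = 10.824.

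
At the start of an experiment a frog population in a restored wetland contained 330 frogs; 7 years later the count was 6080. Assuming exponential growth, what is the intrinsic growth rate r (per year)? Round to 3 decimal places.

0.416 per year

From N(t) = N₀·e^(rt): e^(r·7) = 6080/330 = 18.424.
r·7 = ln(18.424) = 2.9137, so r = 2.9137/7 = 0.41624.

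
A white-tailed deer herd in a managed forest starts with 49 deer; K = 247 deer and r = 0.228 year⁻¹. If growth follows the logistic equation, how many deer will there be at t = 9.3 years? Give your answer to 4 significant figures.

166.3 deer

A = (K − N₀)/N₀ = (247 − 49)/49 = 4.0408.
N(t) = K/(1 + A·e^(−rt)) = 247/(1 + 4.0408×e^(−0.228×9.3)).
e^(−2.12) = 0.11998; denominator = 1 + 4.0408×0.11998 = 1.4848.
N = 247/1.4848 = 166.349.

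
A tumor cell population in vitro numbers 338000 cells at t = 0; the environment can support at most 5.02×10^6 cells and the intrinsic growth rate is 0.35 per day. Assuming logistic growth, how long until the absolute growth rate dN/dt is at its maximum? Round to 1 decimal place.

Logistic growth is fastest at N = K/2 = 2.51×10^6.
A = (K − N₀)/N₀ = 13.852. Set K/(1 + A·e^(−rt)) = K/2 → A·e^(−rt) = 1.
e^(−0.35t) = 1/13.852 = 0.0721914, so t = ln(13.852)/0.35 = 2.6284/0.35 = 7.5098.

7.5 days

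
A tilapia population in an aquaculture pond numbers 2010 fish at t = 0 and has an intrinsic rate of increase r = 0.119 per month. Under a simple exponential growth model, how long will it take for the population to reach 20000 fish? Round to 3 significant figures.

Set N₀·e^(rt) = 20000: e^(0.119·t) = 20000/2010 = 9.9502.
0.119·t = ln(9.9502) = 2.2976, so t = 2.2976/0.119 = 19.308.

19.3 months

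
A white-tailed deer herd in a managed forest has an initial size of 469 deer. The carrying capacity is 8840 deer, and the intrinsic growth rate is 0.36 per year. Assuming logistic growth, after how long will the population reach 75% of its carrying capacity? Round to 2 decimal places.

A = (K − N₀)/N₀ = (8840 − 469)/469 = 17.849.
Solve 8840/(1 + 17.849·e^(−0.36t)) = 6630: 1 + 17.849·e^(−0.36t) = 1.3333, so e^(−0.36t) = 0.0186756.
−0.36·t = ln(0.0186756) = -3.9805, so t = 3.9805/0.36 = 11.057.

11.06 years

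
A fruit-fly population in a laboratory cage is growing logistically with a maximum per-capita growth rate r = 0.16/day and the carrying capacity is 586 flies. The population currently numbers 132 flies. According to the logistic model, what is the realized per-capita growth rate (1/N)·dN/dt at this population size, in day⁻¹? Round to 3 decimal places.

(1/N)·dN/dt = r(1 − N/K) = 0.16 × (1 − 132/586).
= 0.16 × 0.77474 = 0.12396.

0.124 per day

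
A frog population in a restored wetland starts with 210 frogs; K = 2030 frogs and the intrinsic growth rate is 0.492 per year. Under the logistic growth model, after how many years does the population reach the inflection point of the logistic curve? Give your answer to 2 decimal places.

Logistic growth is fastest at N = K/2 = 1015.
A = (K − N₀)/N₀ = 8.6667. Set K/(1 + A·e^(−rt)) = K/2 → A·e^(−rt) = 1.
e^(−0.492t) = 1/8.6667 = 0.115385, so t = ln(8.6667)/0.492 = 2.1595/0.492 = 4.3892.

4.39 years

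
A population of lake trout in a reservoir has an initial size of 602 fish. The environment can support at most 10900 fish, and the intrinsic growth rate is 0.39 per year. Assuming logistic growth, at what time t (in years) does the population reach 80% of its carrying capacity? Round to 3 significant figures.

10.8 years

A = (K − N₀)/N₀ = (10900 − 602)/602 = 17.106.
Solve 10900/(1 + 17.106·e^(−0.39t)) = 8720: 1 + 17.106·e^(−0.39t) = 1.25, so e^(−0.39t) = 0.0146145.
−0.39·t = ln(0.0146145) = -4.2257, so t = 4.2257/0.39 = 10.835.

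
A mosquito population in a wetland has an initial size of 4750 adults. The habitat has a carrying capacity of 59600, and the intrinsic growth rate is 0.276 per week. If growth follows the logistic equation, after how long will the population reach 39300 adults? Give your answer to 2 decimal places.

A = (K − N₀)/N₀ = (59600 − 4750)/4750 = 11.547.
Solve 59600/(1 + 11.547·e^(−0.276t)) = 39300: 1 + 11.547·e^(−0.276t) = 1.5165, so e^(−0.276t) = 0.0447322.
−0.276·t = ln(0.0447322) = -3.1071, so t = 3.1071/0.276 = 11.257.

11.26 weeks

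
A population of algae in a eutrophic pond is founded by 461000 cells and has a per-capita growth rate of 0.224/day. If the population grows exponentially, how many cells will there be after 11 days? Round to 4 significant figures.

5418000 cells

N(t) = N₀·e^(rt) = 461000 × e^(0.224×11) = 461000 × e^2.464.
e^2.464 ≈ 11.752, so N ≈ 461000 × 11.752 = 5.417545×10^6.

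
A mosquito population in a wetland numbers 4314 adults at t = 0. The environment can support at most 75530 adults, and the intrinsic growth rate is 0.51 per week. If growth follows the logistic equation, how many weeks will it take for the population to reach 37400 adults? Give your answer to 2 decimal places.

5.46 weeks

A = (K − N₀)/N₀ = (75530 − 4314)/4314 = 16.508.
Solve 75530/(1 + 16.508·e^(−0.51t)) = 37400: 1 + 16.508·e^(−0.51t) = 2.0195, so e^(−0.51t) = 0.0617586.
−0.51·t = ln(0.0617586) = -2.7845, so t = 2.7845/0.51 = 5.4598.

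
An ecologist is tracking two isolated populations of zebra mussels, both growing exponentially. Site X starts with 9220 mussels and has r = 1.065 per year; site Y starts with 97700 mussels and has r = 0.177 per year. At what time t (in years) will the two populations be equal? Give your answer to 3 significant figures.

Set 9220·e^(1.065t) = 97700·e^(0.177t).
e^((1.065 − 0.177)t) = 97700/9220 → e^(0.888·t) = 10.597.
0.888·t = ln(10.597) = 2.3605, so t = 2.3605/0.888 = 2.6583.

2.66 years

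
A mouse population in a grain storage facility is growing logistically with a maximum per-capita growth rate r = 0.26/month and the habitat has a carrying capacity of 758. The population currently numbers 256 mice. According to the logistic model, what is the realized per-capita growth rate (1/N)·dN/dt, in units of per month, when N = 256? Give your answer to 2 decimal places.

(1/N)·dN/dt = r(1 − N/K) = 0.26 × (1 − 256/758).
= 0.26 × 0.66227 = 0.17219.

0.17 per month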